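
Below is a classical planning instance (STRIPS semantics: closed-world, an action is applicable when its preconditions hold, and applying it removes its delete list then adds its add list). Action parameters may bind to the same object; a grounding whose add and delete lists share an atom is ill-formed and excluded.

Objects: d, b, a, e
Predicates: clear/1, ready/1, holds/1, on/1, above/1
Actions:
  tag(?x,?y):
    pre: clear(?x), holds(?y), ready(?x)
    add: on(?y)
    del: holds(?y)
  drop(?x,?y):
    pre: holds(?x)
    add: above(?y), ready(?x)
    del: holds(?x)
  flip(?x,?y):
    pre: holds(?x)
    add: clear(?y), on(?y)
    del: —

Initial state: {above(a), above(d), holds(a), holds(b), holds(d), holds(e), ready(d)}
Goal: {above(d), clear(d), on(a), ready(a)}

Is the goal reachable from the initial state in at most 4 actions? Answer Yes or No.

1. drop(a,d)  →  {above(a), above(d), holds(b), holds(d), holds(e), ready(a), ready(d)}
2. flip(d,d)  →  {above(a), above(d), clear(d), holds(b), holds(d), holds(e), on(d), ready(a), ready(d)}
3. flip(d,a)  →  {above(a), above(d), clear(a), clear(d), holds(b), holds(d), holds(e), on(a), on(d), ready(a), ready(d)}
optimal plan length = 3; 3 ≤ 4

Yes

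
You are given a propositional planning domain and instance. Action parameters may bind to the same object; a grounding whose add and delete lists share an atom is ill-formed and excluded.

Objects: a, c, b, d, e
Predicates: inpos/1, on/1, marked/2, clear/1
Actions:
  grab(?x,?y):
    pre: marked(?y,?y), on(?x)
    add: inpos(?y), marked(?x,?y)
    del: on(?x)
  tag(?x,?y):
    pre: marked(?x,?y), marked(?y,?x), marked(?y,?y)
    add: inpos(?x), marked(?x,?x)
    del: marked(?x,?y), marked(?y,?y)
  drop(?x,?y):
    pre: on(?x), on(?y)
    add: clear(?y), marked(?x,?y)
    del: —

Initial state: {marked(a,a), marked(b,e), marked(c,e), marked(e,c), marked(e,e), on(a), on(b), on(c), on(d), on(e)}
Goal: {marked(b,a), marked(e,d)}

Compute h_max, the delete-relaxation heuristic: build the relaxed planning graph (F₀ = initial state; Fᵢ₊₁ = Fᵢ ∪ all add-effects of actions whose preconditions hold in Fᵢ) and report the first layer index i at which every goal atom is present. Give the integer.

F0 = init (10 atoms)
F1 = F0 ∪ {clear(a), clear(b), clear(c), clear(d), clear(e), inpos(a), inpos(c), inpos(e), marked(a,b), marked(a,c), marked(a,d), marked(a,e), marked(b,a), marked(b,b), marked(b,c), marked(b,d), marked(c,a), marked(c,b), marked(c,c), marked(c,d), marked(d,a), marked(d,b), marked(d,c), marked(d,d), marked(d,e), marked(e,a), marked(e,b), marked(e,d)}  (38 atoms)
goal ⊆ F1  ⇒  h_max = 1

1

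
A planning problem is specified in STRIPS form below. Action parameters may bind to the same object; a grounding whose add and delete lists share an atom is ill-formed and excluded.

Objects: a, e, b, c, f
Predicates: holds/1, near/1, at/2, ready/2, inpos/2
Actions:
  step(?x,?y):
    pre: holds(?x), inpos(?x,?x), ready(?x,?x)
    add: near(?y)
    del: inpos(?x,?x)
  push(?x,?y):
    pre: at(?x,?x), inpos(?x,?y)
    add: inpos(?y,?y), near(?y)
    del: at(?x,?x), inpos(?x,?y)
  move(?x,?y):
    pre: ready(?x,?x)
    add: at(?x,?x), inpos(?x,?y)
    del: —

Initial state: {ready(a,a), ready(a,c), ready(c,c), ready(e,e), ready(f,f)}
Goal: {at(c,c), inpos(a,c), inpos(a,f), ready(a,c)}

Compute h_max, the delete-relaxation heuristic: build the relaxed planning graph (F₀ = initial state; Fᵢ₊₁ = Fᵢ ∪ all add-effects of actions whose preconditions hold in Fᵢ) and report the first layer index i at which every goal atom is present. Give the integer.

1

F0 = init (5 atoms)
F1 = F0 ∪ {at(a,a), at(c,c), at(e,e), at(f,f), inpos(a,a), inpos(a,b), inpos(a,c), inpos(a,e), inpos(a,f), inpos(c,a), inpos(c,b), inpos(c,c), inpos(c,e), inpos(c,f), inpos(e,a), inpos(e,b), inpos(e,c), inpos(e,e), inpos(e,f), inpos(f,a), inpos(f,b), inpos(f,c), inpos(f,e), inpos(f,f)}  (29 atoms)
goal ⊆ F1  ⇒  h_max = 1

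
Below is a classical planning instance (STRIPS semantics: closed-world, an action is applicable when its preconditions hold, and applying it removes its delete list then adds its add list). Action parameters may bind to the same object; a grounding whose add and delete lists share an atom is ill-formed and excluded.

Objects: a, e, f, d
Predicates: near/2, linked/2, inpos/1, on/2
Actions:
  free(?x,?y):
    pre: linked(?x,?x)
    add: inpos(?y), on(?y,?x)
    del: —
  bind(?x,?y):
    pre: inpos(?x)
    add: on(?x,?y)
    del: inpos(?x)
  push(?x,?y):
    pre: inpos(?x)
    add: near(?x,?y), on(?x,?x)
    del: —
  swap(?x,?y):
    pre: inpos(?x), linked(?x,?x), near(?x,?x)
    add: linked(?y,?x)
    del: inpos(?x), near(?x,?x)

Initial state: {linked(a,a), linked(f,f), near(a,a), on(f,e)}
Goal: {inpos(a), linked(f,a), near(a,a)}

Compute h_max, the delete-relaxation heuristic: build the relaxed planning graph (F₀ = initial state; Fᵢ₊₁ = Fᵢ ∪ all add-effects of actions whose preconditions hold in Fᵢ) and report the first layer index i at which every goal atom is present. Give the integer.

2

F0 = init (4 atoms)
F1 = F0 ∪ {inpos(a), inpos(d), inpos(e), inpos(f), on(a,a), on(a,f), on(d,a), on(d,f), on(e,a), on(e,f), on(f,a), on(f,f)}  (16 atoms)
F2 = F1 ∪ {linked(d,a), linked(e,a), linked(f,a), near(a,d), near(a,e), near(a,f), near(d,a), near(d,d), near(d,e), near(d,f), near(e,a), near(e,d), near(e,e), near(e,f), near(f,a), near(f,d), near(f,e), near(f,f), on(a,d), on(a,e), on(d,d), on(d,e), on(e,d), on(e,e), on(f,d)}  (41 atoms)
goal ⊆ F2  ⇒  h_max = 2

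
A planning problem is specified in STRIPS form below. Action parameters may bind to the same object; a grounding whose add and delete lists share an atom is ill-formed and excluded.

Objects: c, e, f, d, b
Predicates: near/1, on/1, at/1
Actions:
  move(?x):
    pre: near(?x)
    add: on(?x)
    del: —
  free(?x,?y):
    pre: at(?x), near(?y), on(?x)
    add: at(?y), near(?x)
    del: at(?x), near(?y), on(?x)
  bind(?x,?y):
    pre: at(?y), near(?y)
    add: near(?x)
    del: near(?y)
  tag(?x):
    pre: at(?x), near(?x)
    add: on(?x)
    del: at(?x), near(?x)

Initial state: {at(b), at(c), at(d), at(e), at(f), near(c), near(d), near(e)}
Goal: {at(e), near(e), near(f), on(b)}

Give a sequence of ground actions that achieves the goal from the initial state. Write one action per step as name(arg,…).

1. bind(f,c)  →  {at(b), at(c), at(d), at(e), at(f), near(d), near(e), near(f)}
2. bind(b,d)  →  {at(b), at(c), at(d), at(e), at(f), near(b), near(e), near(f)}
3. move(b)  →  {at(b), at(c), at(d), at(e), at(f), near(b), near(e), near(f), on(b)}

bind(f,c); bind(b,d); move(b)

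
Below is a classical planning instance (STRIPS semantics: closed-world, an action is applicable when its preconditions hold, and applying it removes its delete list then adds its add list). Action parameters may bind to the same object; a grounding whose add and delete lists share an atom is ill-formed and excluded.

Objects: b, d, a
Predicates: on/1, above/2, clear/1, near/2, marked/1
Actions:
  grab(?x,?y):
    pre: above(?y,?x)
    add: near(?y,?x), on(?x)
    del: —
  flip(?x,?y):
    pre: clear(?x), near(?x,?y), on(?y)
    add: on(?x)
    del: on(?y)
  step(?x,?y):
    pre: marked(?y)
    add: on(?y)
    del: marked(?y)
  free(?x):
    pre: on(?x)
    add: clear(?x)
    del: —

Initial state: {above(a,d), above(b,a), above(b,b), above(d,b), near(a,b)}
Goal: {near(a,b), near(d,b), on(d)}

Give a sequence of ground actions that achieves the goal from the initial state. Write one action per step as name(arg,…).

1. grab(b,d)  →  {above(a,d), above(b,a), above(b,b), above(d,b), near(a,b), near(d,b), on(b)}
2. grab(d,a)  →  {above(a,d), above(b,a), above(b,b), above(d,b), near(a,b), near(a,d), near(d,b), on(b), on(d)}

grab(b,d); grab(d,a)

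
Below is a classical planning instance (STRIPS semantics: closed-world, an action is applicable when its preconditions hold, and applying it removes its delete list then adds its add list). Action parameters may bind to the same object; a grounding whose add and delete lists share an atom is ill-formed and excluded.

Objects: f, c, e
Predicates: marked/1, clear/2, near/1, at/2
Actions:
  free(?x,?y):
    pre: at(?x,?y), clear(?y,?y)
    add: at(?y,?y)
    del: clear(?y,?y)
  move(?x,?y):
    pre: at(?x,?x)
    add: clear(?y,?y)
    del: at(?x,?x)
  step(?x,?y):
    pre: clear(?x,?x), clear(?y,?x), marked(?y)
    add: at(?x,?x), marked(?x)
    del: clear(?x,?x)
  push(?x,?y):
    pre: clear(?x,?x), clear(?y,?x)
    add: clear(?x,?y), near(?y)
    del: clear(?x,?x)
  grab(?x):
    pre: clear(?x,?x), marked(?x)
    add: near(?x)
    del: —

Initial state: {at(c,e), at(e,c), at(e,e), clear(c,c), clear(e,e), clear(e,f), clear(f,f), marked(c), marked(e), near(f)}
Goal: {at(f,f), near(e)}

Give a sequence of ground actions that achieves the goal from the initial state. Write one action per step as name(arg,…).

step(f,e); grab(e)

1. step(f,e)  →  {at(c,e), at(e,c), at(e,e), at(f,f), clear(c,c), clear(e,e), clear(e,f), marked(c), marked(e), marked(f), near(f)}
2. grab(e)  →  {at(c,e), at(e,c), at(e,e), at(f,f), clear(c,c), clear(e,e), clear(e,f), marked(c), marked(e), marked(f), near(e), near(f)}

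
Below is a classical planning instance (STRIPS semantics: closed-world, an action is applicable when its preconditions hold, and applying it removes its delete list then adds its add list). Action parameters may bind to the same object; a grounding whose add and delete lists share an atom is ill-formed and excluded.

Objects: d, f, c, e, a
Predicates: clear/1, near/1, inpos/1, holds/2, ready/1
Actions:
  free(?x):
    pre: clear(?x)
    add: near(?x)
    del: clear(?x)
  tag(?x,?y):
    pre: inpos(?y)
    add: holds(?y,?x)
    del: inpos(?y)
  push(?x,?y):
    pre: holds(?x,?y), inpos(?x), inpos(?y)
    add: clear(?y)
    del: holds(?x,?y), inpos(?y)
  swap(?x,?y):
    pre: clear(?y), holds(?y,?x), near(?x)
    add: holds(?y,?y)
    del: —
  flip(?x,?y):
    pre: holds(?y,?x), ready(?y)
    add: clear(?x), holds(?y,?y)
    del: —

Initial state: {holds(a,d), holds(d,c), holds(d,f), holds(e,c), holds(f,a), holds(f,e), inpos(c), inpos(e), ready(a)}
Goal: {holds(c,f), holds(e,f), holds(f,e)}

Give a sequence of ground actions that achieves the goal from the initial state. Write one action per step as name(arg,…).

1. tag(f,c)  →  {holds(a,d), holds(c,f), holds(d,c), holds(d,f), holds(e,c), holds(f,a), holds(f,e), inpos(e), ready(a)}
2. tag(f,e)  →  {holds(a,d), holds(c,f), holds(d,c), holds(d,f), holds(e,c), holds(e,f), holds(f,a), holds(f,e), ready(a)}

tag(f,c); tag(f,e)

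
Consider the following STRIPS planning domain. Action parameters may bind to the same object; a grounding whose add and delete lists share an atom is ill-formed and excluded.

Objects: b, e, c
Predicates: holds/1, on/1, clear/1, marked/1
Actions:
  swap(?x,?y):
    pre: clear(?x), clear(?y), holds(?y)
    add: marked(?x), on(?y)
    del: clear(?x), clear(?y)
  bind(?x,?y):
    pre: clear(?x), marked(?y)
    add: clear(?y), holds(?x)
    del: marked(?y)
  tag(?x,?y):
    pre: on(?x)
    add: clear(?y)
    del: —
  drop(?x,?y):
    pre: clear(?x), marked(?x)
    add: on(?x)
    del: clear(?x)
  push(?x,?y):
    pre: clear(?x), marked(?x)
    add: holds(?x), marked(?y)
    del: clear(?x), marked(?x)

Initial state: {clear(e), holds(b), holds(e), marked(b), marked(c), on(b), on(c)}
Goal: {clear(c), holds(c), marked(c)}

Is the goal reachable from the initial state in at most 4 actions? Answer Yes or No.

1. tag(b,c)  →  {clear(c), clear(e), holds(b), holds(e), marked(b), marked(c), on(b), on(c)}
2. bind(c,b)  →  {clear(b), clear(c), clear(e), holds(b), holds(c), holds(e), marked(c), on(b), on(c)}
optimal plan length = 2; 2 ≤ 4

Yes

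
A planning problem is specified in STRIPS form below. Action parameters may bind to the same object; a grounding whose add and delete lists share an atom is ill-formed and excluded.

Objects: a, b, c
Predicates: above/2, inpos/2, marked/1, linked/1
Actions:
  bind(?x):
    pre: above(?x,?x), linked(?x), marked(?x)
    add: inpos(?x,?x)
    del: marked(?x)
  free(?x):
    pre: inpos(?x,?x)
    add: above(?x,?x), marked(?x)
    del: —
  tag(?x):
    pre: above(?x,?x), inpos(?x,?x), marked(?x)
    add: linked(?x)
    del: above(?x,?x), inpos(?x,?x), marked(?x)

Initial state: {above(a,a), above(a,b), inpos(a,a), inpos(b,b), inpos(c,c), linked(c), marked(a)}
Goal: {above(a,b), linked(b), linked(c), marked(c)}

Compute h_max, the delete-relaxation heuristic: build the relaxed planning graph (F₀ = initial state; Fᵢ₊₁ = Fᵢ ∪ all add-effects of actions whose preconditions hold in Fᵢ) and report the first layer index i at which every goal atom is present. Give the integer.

2

F0 = init (7 atoms)
F1 = F0 ∪ {above(b,b), above(c,c), linked(a), marked(b), marked(c)}  (12 atoms)
F2 = F1 ∪ {linked(b)}  (13 atoms)
goal ⊆ F2  ⇒  h_max = 2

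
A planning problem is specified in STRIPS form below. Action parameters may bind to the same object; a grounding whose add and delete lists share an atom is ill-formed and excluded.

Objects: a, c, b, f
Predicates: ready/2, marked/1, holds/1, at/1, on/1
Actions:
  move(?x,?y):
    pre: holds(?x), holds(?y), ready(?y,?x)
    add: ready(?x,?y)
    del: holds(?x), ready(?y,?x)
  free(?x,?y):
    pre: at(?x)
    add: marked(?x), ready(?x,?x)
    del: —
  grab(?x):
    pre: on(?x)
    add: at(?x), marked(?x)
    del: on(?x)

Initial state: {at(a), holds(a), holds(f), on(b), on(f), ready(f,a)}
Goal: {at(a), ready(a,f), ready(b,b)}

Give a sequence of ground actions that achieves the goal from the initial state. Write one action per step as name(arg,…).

move(a,f); grab(b); free(b,a)

1. move(a,f)  →  {at(a), holds(f), on(b), on(f), ready(a,f)}
2. grab(b)  →  {at(a), at(b), holds(f), marked(b), on(f), ready(a,f)}
3. free(b,a)  →  {at(a), at(b), holds(f), marked(b), on(f), ready(a,f), ready(b,b)}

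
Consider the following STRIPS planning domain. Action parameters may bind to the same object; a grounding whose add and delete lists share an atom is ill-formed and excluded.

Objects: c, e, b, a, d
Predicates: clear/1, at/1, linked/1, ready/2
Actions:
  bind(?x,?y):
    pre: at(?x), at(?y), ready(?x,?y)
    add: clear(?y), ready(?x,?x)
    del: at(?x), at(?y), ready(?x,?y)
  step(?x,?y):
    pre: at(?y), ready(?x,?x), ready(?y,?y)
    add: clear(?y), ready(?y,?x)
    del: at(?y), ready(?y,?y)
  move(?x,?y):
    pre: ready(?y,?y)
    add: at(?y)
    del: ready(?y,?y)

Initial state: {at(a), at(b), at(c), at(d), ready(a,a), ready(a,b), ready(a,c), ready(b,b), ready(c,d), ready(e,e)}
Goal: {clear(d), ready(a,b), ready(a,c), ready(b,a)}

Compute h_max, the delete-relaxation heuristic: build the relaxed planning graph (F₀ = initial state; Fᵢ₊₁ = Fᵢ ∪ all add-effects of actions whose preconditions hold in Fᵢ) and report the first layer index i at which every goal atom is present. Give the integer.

1

F0 = init (10 atoms)
F1 = F0 ∪ {at(e), clear(a), clear(b), clear(c), clear(d), ready(a,e), ready(b,a), ready(b,e), ready(c,c)}  (19 atoms)
goal ⊆ F1  ⇒  h_max = 1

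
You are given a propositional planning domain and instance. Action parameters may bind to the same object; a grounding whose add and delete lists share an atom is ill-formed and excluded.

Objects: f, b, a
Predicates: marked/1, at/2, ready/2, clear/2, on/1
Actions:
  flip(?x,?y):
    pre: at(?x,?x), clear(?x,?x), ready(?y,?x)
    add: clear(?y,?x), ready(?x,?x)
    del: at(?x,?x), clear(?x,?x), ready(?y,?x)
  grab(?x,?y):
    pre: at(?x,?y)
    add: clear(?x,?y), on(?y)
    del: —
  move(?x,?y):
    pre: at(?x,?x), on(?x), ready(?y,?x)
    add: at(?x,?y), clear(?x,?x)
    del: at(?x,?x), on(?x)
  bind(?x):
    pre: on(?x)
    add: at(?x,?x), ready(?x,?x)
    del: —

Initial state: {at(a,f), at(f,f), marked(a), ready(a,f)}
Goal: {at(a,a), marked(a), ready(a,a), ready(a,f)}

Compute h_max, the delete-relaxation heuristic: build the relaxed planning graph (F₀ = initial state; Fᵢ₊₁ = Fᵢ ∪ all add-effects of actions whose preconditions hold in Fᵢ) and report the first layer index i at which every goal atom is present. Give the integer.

F0 = init (4 atoms)
F1 = F0 ∪ {clear(a,f), clear(f,f), on(f)}  (7 atoms)
F2 = F1 ∪ {at(f,a), ready(f,f)}  (9 atoms)
F3 = F2 ∪ {clear(f,a), on(a)}  (11 atoms)
F4 = F3 ∪ {at(a,a), ready(a,a)}  (13 atoms)
goal ⊆ F4  ⇒  h_max = 4

4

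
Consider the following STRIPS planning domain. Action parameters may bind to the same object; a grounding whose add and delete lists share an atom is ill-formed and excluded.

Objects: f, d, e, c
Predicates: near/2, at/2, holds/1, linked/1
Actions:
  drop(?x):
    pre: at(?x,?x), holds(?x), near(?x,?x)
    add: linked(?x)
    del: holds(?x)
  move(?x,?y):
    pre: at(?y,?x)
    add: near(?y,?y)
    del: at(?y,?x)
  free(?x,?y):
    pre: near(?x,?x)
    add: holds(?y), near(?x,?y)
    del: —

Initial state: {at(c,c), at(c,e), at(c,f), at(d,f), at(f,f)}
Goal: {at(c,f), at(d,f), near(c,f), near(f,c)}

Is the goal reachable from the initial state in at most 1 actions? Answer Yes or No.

No

1. move(f,f)  →  {at(c,c), at(c,e), at(c,f), at(d,f), near(f,f)}
2. move(e,c)  →  {at(c,c), at(c,f), at(d,f), near(c,c), near(f,f)}
3. free(f,c)  →  {at(c,c), at(c,f), at(d,f), holds(c), near(c,c), near(f,c), near(f,f)}
4. free(c,f)  →  {at(c,c), at(c,f), at(d,f), holds(c), holds(f), near(c,c), near(c,f), near(f,c), near(f,f)}
optimal plan length = 4; 4 > 1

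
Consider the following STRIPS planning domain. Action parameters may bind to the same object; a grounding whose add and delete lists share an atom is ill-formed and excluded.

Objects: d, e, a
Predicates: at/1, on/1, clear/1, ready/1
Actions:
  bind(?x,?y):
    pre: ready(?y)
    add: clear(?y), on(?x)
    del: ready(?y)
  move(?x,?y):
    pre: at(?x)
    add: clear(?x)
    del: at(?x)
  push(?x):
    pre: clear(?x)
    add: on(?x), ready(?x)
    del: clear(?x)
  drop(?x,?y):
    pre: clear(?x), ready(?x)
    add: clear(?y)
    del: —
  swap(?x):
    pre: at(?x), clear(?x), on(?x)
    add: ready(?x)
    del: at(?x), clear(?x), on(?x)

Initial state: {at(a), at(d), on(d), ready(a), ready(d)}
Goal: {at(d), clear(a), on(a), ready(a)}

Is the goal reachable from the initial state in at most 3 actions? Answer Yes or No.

Yes

1. bind(a,d)  →  {at(a), at(d), clear(d), on(a), on(d), ready(a)}
2. move(a,d)  →  {at(d), clear(a), clear(d), on(a), on(d), ready(a)}
optimal plan length = 2; 2 ≤ 3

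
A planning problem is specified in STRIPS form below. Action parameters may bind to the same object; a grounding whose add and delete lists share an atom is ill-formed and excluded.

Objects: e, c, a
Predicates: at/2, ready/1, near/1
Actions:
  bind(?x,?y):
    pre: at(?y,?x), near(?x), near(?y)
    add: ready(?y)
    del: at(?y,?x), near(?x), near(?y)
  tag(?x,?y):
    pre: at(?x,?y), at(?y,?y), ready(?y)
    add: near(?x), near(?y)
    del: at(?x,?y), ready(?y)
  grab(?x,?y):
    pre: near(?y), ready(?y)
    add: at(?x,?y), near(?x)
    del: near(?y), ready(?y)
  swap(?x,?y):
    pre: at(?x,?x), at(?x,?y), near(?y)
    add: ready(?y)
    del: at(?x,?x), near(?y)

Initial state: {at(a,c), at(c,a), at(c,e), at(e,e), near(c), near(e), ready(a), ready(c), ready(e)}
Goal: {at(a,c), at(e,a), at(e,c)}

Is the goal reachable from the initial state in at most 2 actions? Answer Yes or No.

No

1. grab(e,c)  →  {at(a,c), at(c,a), at(c,e), at(e,c), at(e,e), near(e), ready(a), ready(e)}
2. grab(a,e)  →  {at(a,c), at(a,e), at(c,a), at(c,e), at(e,c), at(e,e), near(a), ready(a)}
3. grab(e,a)  →  {at(a,c), at(a,e), at(c,a), at(c,e), at(e,a), at(e,c), at(e,e), near(e)}
optimal plan length = 3; 3 > 2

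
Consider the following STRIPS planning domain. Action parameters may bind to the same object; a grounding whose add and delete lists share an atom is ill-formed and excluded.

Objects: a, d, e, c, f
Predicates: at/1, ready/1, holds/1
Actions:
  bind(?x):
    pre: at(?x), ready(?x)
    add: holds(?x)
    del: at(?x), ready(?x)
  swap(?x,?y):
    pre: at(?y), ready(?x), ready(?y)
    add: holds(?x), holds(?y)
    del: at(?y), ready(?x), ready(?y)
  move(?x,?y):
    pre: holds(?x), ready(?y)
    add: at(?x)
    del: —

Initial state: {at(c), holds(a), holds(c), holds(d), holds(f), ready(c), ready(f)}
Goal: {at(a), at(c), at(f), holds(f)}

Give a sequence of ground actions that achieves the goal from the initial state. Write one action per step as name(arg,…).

move(a,c); move(f,c)

1. move(a,c)  →  {at(a), at(c), holds(a), holds(c), holds(d), holds(f), ready(c), ready(f)}
2. move(f,c)  →  {at(a), at(c), at(f), holds(a), holds(c), holds(d), holds(f), ready(c), ready(f)}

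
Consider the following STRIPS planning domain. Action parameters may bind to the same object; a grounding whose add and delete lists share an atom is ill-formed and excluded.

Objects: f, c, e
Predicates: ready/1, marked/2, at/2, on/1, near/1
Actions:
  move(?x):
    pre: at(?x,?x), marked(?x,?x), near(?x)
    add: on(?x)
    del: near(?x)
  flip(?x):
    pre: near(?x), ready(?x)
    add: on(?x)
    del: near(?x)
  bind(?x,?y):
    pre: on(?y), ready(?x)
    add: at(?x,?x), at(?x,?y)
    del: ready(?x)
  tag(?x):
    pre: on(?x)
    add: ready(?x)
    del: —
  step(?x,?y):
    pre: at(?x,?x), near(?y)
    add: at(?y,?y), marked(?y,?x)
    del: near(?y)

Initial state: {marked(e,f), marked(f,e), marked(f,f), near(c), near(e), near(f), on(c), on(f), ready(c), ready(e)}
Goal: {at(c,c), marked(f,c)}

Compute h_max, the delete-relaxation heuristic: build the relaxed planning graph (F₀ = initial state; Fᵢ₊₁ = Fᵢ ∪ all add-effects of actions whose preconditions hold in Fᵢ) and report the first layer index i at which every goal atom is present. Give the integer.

2

F0 = init (10 atoms)
F1 = F0 ∪ {at(c,c), at(c,f), at(e,c), at(e,e), at(e,f), on(e), ready(f)}  (17 atoms)
F2 = F1 ∪ {at(c,e), at(f,c), at(f,e), at(f,f), marked(c,c), marked(c,e), marked(e,c), marked(e,e), marked(f,c)}  (26 atoms)
goal ⊆ F2  ⇒  h_max = 2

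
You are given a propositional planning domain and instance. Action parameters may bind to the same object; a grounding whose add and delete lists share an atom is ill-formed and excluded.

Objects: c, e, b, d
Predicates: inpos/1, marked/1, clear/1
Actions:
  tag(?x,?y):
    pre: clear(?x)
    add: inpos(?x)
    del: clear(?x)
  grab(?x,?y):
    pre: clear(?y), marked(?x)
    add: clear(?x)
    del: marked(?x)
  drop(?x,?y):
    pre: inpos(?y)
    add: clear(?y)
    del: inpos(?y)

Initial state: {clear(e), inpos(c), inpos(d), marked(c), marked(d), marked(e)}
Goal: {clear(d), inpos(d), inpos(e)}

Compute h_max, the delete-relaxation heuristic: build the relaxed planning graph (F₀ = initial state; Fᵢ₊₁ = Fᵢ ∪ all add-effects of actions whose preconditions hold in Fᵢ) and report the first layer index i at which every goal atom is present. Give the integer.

1

F0 = init (6 atoms)
F1 = F0 ∪ {clear(c), clear(d), inpos(e)}  (9 atoms)
goal ⊆ F1  ⇒  h_max = 1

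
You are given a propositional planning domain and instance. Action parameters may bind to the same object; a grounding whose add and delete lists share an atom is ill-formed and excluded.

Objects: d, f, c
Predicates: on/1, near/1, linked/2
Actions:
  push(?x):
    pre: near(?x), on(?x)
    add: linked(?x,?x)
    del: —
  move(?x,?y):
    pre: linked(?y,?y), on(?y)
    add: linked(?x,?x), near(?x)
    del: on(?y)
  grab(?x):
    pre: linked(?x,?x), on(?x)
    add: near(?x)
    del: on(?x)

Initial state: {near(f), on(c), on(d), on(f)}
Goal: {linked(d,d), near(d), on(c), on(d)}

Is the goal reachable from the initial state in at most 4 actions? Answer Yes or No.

1. push(f)  →  {linked(f,f), near(f), on(c), on(d), on(f)}
2. move(d,f)  →  {linked(d,d), linked(f,f), near(d), near(f), on(c), on(d)}
optimal plan length = 2; 2 ≤ 4

Yes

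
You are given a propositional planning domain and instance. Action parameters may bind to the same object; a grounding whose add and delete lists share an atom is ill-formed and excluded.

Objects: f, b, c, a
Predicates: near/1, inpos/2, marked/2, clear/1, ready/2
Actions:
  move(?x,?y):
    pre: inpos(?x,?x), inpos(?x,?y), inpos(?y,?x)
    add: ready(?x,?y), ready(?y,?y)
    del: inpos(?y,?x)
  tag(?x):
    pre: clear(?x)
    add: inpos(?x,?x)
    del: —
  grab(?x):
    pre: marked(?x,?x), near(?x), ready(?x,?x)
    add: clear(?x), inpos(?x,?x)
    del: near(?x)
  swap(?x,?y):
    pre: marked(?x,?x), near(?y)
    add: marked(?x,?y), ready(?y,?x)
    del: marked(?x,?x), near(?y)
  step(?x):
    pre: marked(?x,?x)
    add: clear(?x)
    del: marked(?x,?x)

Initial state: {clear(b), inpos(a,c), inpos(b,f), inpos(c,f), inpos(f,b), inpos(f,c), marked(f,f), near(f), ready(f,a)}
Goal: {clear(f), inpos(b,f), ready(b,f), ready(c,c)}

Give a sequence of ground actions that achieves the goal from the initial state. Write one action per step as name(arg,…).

1. tag(b)  →  {clear(b), inpos(a,c), inpos(b,b), inpos(b,f), inpos(c,f), inpos(f,b), inpos(f,c), marked(f,f), near(f), ready(f,a)}
2. move(b,f)  →  {clear(b), inpos(a,c), inpos(b,b), inpos(b,f), inpos(c,f), inpos(f,c), marked(f,f), near(f), ready(b,f), ready(f,a), ready(f,f)}
3. grab(f)  →  {clear(b), clear(f), inpos(a,c), inpos(b,b), inpos(b,f), inpos(c,f), inpos(f,c), inpos(f,f), marked(f,f), ready(b,f), ready(f,a), ready(f,f)}
4. move(f,c)  →  {clear(b), clear(f), inpos(a,c), inpos(b,b), inpos(b,f), inpos(f,c), inpos(f,f), marked(f,f), ready(b,f), ready(c,c), ready(f,a), ready(f,c), ready(f,f)}

tag(b); move(b,f); grab(f); move(f,c)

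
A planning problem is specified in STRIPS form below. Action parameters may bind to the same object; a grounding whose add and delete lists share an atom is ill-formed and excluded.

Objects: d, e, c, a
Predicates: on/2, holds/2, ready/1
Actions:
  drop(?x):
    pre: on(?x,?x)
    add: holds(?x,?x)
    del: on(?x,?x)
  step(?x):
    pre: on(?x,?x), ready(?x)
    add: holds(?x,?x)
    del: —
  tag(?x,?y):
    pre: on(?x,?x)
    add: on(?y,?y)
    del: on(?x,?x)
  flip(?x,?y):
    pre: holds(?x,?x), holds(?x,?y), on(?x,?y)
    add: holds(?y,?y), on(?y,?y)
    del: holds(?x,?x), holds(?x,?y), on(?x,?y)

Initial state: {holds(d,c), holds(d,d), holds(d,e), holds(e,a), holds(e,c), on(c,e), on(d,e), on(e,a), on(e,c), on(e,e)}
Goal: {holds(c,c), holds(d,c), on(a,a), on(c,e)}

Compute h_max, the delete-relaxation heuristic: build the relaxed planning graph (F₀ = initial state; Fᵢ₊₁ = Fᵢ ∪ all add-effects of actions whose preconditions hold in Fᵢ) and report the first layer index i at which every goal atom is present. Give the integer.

2

F0 = init (10 atoms)
F1 = F0 ∪ {holds(e,e), on(a,a), on(c,c), on(d,d)}  (14 atoms)
F2 = F1 ∪ {holds(a,a), holds(c,c)}  (16 atoms)
goal ⊆ F2  ⇒  h_max = 2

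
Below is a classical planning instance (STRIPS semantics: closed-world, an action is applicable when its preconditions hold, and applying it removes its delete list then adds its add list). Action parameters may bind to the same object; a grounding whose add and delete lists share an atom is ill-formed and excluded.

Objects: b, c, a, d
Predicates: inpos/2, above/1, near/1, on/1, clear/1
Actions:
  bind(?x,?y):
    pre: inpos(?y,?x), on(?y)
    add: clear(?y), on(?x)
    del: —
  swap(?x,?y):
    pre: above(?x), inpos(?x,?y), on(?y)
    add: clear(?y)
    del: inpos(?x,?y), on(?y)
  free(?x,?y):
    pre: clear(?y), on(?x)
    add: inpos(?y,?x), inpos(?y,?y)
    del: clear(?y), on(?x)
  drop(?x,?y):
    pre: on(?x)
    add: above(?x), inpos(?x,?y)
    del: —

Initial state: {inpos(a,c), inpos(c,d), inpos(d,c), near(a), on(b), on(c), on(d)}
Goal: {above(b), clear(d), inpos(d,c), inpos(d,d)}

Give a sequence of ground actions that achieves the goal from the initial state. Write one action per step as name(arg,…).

bind(c,d); drop(b,b); drop(d,d)

1. bind(c,d)  →  {clear(d), inpos(a,c), inpos(c,d), inpos(d,c), near(a), on(b), on(c), on(d)}
2. drop(b,b)  →  {above(b), clear(d), inpos(a,c), inpos(b,b), inpos(c,d), inpos(d,c), near(a), on(b), on(c), on(d)}
3. drop(d,d)  →  {above(b), above(d), clear(d), inpos(a,c), inpos(b,b), inpos(c,d), inpos(d,c), inpos(d,d), near(a), on(b), on(c), on(d)}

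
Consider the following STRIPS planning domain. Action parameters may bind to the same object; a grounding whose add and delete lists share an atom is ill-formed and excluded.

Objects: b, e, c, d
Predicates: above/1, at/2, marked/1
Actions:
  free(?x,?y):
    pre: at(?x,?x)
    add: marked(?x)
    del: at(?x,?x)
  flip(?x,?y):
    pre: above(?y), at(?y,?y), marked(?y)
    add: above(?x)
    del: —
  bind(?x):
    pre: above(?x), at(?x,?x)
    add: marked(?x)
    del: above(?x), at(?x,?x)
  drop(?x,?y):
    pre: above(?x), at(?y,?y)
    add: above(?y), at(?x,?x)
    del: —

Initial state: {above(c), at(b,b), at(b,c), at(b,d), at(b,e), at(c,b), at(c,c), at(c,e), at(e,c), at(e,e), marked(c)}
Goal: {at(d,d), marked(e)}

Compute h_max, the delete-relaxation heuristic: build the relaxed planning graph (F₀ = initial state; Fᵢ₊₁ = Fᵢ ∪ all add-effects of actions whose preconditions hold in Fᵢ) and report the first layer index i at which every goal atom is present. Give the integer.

2

F0 = init (11 atoms)
F1 = F0 ∪ {above(b), above(d), above(e), marked(b), marked(e)}  (16 atoms)
F2 = F1 ∪ {at(d,d)}  (17 atoms)
goal ⊆ F2  ⇒  h_max = 2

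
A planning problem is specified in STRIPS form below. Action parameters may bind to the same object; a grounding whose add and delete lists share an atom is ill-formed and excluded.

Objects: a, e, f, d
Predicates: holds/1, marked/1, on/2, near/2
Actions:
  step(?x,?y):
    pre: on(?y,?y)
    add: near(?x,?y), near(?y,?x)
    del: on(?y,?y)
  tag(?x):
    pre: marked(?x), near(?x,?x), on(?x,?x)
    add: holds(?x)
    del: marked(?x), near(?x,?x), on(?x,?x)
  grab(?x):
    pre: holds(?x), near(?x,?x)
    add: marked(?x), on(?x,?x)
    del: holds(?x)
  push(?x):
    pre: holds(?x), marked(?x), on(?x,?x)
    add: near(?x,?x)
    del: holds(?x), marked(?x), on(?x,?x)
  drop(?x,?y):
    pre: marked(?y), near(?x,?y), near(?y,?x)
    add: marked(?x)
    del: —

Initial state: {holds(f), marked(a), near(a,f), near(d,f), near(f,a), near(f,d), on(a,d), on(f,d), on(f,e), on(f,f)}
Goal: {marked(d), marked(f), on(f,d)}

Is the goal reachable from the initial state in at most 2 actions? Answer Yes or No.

Yes

1. drop(f,a)  →  {holds(f), marked(a), marked(f), near(a,f), near(d,f), near(f,a), near(f,d), on(a,d), on(f,d), on(f,e), on(f,f)}
2. drop(d,f)  →  {holds(f), marked(a), marked(d), marked(f), near(a,f), near(d,f), near(f,a), near(f,d), on(a,d), on(f,d), on(f,e), on(f,f)}
optimal plan length = 2; 2 ≤ 2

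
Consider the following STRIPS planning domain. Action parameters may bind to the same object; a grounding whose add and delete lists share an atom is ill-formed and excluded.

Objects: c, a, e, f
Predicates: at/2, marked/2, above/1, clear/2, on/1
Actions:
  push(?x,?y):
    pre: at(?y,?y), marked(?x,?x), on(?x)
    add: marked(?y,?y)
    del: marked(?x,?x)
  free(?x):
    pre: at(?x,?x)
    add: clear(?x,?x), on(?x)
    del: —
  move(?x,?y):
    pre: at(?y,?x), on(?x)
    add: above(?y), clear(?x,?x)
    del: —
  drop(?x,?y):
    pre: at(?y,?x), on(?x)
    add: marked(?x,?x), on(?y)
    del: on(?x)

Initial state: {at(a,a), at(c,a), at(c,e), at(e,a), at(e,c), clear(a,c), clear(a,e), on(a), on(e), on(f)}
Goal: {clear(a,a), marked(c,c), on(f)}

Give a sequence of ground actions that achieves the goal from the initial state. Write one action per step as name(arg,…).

1. free(a)  →  {at(a,a), at(c,a), at(c,e), at(e,a), at(e,c), clear(a,a), clear(a,c), clear(a,e), on(a), on(e), on(f)}
2. drop(a,c)  →  {at(a,a), at(c,a), at(c,e), at(e,a), at(e,c), clear(a,a), clear(a,c), clear(a,e), marked(a,a), on(c), on(e), on(f)}
3. drop(c,e)  →  {at(a,a), at(c,a), at(c,e), at(e,a), at(e,c), clear(a,a), clear(a,c), clear(a,e), marked(a,a), marked(c,c), on(e), on(f)}

free(a); drop(a,c); drop(c,e)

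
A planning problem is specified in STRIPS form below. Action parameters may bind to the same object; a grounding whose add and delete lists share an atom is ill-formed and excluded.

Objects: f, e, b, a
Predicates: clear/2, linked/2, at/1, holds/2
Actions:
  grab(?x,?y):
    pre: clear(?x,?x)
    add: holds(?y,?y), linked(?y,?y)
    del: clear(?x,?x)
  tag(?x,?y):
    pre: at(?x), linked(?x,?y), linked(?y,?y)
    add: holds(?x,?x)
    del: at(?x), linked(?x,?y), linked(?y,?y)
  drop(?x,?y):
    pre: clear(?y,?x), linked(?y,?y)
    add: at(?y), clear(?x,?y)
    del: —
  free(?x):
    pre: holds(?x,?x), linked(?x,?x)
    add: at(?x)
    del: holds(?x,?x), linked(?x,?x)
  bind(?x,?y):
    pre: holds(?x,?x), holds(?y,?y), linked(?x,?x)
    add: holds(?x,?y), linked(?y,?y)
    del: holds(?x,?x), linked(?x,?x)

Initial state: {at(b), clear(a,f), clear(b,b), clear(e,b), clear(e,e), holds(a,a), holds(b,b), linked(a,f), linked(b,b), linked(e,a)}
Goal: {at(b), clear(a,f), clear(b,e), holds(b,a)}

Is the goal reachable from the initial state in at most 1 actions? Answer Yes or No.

No

1. grab(e,e)  →  {at(b), clear(a,f), clear(b,b), clear(e,b), holds(a,a), holds(b,b), holds(e,e), linked(a,f), linked(b,b), linked(e,a), linked(e,e)}
2. drop(b,e)  →  {at(b), at(e), clear(a,f), clear(b,b), clear(b,e), clear(e,b), holds(a,a), holds(b,b), holds(e,e), linked(a,f), linked(b,b), linked(e,a), linked(e,e)}
3. bind(b,a)  →  {at(b), at(e), clear(a,f), clear(b,b), clear(b,e), clear(e,b), holds(a,a), holds(b,a), holds(e,e), linked(a,a), linked(a,f), linked(e,a), linked(e,e)}
optimal plan length = 3; 3 > 1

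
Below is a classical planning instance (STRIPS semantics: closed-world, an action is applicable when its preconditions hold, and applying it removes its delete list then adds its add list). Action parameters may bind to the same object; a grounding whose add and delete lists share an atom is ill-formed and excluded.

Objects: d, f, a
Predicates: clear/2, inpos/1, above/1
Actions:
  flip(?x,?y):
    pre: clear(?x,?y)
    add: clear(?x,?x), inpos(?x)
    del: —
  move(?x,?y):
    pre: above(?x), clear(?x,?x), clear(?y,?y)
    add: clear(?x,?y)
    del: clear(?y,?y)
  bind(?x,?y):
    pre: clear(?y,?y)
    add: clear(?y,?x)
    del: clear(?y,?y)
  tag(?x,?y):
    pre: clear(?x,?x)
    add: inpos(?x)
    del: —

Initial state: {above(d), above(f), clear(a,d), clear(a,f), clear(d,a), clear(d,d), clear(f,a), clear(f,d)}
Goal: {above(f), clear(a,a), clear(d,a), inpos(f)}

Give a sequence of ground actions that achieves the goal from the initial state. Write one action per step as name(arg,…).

1. flip(f,d)  →  {above(d), above(f), clear(a,d), clear(a,f), clear(d,a), clear(d,d), clear(f,a), clear(f,d), clear(f,f), inpos(f)}
2. flip(a,d)  →  {above(d), above(f), clear(a,a), clear(a,d), clear(a,f), clear(d,a), clear(d,d), clear(f,a), clear(f,d), clear(f,f), inpos(a), inpos(f)}

flip(f,d); flip(a,d)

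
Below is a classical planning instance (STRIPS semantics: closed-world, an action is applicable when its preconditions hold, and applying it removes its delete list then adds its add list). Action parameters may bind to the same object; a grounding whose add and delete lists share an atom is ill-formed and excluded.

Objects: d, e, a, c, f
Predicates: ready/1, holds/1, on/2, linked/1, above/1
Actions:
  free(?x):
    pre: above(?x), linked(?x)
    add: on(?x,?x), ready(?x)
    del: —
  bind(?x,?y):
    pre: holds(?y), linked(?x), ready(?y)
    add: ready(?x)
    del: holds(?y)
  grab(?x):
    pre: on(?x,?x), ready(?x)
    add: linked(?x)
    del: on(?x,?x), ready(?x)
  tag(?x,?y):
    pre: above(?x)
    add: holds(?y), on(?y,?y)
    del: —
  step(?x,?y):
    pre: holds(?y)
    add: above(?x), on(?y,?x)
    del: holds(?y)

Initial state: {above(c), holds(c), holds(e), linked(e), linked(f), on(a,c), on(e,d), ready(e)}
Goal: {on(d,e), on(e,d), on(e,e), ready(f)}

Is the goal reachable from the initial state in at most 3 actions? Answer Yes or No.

1. bind(f,e)  →  {above(c), holds(c), linked(e), linked(f), on(a,c), on(e,d), ready(e), ready(f)}
2. tag(c,d)  →  {above(c), holds(c), holds(d), linked(e), linked(f), on(a,c), on(d,d), on(e,d), ready(e), ready(f)}
3. tag(c,e)  →  {above(c), holds(c), holds(d), holds(e), linked(e), linked(f), on(a,c), on(d,d), on(e,d), on(e,e), ready(e), ready(f)}
4. step(e,d)  →  {above(c), above(e), holds(c), holds(e), linked(e), linked(f), on(a,c), on(d,d), on(d,e), on(e,d), on(e,e), ready(e), ready(f)}
optimal plan length = 4; 4 > 3

No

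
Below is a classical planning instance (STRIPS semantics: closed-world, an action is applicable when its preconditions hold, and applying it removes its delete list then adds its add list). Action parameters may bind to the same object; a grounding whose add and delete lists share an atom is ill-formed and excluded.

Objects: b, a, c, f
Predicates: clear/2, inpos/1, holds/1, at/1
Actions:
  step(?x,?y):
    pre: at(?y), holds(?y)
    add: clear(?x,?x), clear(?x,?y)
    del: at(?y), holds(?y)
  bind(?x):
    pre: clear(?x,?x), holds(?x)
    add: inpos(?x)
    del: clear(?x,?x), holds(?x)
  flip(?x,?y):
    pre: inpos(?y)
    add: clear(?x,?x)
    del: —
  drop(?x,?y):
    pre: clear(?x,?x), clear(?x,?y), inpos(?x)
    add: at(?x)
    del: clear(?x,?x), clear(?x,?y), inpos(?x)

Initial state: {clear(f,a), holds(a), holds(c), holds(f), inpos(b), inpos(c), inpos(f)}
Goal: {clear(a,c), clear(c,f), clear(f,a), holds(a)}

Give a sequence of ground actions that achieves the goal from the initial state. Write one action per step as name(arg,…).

1. flip(f,b)  →  {clear(f,a), clear(f,f), holds(a), holds(c), holds(f), inpos(b), inpos(c), inpos(f)}
2. drop(f,f)  →  {at(f), clear(f,a), holds(a), holds(c), holds(f), inpos(b), inpos(c)}
3. step(c,f)  →  {clear(c,c), clear(c,f), clear(f,a), holds(a), holds(c), inpos(b), inpos(c)}
4. drop(c,c)  →  {at(c), clear(c,f), clear(f,a), holds(a), holds(c), inpos(b)}
5. step(a,c)  →  {clear(a,a), clear(a,c), clear(c,f), clear(f,a), holds(a), inpos(b)}

flip(f,b); drop(f,f); step(c,f); drop(c,c); step(a,c)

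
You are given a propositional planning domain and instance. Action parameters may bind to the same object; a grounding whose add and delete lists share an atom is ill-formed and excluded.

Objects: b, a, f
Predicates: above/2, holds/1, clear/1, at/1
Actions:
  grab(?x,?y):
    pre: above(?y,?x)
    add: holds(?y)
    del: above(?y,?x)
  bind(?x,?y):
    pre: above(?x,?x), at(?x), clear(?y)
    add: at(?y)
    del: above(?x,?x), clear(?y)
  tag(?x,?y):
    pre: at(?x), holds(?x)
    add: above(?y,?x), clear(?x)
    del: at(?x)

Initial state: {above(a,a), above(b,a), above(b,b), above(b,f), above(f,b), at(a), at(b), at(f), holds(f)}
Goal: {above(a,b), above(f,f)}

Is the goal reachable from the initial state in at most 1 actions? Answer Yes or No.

No

1. grab(b,b)  →  {above(a,a), above(b,a), above(b,f), above(f,b), at(a), at(b), at(f), holds(b), holds(f)}
2. tag(b,a)  →  {above(a,a), above(a,b), above(b,a), above(b,f), above(f,b), at(a), at(f), clear(b), holds(b), holds(f)}
3. tag(f,f)  →  {above(a,a), above(a,b), above(b,a), above(b,f), above(f,b), above(f,f), at(a), clear(b), clear(f), holds(b), holds(f)}
optimal plan length = 3; 3 > 1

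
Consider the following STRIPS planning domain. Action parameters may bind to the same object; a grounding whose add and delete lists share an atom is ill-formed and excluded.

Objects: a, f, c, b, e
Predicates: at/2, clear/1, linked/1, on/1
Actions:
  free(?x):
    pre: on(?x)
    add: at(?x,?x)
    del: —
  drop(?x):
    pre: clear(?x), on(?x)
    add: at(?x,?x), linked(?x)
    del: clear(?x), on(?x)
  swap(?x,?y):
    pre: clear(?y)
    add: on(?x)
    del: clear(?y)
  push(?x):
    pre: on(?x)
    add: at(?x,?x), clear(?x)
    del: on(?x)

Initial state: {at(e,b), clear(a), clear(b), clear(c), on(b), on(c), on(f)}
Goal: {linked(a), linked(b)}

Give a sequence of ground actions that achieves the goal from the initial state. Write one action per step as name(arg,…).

drop(b); swap(a,c); drop(a)

1. drop(b)  →  {at(b,b), at(e,b), clear(a), clear(c), linked(b), on(c), on(f)}
2. swap(a,c)  →  {at(b,b), at(e,b), clear(a), linked(b), on(a), on(c), on(f)}
3. drop(a)  →  {at(a,a), at(b,b), at(e,b), linked(a), linked(b), on(c), on(f)}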